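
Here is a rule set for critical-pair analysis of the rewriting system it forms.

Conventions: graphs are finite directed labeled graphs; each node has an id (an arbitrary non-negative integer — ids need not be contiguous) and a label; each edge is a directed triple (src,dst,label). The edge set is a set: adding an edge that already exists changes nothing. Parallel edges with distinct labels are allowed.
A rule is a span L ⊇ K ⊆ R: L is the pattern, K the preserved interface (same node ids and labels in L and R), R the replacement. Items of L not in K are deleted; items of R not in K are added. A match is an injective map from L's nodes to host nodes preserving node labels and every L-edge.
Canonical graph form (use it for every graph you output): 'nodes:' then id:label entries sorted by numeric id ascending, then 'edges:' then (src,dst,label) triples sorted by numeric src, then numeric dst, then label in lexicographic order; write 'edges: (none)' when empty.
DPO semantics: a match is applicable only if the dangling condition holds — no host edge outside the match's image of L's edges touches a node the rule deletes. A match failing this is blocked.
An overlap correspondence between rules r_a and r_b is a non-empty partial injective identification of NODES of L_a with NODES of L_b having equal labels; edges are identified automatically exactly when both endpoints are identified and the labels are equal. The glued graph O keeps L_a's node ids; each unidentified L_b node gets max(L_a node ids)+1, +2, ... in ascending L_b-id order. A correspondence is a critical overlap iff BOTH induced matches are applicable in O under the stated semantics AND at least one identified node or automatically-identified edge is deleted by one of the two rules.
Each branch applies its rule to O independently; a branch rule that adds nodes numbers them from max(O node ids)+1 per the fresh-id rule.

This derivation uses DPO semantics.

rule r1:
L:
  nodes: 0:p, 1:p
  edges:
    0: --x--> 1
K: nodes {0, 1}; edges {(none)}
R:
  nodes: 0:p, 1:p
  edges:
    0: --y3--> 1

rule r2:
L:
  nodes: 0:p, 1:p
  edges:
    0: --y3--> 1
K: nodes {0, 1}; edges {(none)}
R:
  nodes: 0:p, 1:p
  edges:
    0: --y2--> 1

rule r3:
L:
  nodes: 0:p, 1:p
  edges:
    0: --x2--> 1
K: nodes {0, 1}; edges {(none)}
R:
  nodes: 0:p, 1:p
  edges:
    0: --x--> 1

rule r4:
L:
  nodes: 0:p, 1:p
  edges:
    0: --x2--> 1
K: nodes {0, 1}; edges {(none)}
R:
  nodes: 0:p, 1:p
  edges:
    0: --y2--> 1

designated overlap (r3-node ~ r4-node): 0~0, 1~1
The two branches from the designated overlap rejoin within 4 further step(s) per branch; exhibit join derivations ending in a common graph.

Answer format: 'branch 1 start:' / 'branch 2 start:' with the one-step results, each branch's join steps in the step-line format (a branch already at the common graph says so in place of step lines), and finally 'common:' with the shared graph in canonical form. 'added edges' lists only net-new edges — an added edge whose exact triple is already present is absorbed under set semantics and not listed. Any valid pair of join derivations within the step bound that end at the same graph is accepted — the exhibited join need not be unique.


branch 1 start:
nodes: 0:p, 1:p
edges: (0,1,x)
branch 2 start:
nodes: 0:p, 1:p
edges: (0,1,y2)
branch 1 step 1: rule r1; match: 0->0, 1->1; deleted nodes (none); deleted edges (0,1,x); added nodes (none); added edges (0,1,y3); result: nodes: 0:p, 1:p edges: (0,1,y3)
branch 1 step 2: rule r2; match: 0->0, 1->1; deleted nodes (none); deleted edges (0,1,y3); added nodes (none); added edges (0,1,y2); result: nodes: 0:p, 1:p edges: (0,1,y2)
branch 2: already at the common graph (0 steps)
common:
nodes: 0:p, 1:p
edges: (0,1,y2)


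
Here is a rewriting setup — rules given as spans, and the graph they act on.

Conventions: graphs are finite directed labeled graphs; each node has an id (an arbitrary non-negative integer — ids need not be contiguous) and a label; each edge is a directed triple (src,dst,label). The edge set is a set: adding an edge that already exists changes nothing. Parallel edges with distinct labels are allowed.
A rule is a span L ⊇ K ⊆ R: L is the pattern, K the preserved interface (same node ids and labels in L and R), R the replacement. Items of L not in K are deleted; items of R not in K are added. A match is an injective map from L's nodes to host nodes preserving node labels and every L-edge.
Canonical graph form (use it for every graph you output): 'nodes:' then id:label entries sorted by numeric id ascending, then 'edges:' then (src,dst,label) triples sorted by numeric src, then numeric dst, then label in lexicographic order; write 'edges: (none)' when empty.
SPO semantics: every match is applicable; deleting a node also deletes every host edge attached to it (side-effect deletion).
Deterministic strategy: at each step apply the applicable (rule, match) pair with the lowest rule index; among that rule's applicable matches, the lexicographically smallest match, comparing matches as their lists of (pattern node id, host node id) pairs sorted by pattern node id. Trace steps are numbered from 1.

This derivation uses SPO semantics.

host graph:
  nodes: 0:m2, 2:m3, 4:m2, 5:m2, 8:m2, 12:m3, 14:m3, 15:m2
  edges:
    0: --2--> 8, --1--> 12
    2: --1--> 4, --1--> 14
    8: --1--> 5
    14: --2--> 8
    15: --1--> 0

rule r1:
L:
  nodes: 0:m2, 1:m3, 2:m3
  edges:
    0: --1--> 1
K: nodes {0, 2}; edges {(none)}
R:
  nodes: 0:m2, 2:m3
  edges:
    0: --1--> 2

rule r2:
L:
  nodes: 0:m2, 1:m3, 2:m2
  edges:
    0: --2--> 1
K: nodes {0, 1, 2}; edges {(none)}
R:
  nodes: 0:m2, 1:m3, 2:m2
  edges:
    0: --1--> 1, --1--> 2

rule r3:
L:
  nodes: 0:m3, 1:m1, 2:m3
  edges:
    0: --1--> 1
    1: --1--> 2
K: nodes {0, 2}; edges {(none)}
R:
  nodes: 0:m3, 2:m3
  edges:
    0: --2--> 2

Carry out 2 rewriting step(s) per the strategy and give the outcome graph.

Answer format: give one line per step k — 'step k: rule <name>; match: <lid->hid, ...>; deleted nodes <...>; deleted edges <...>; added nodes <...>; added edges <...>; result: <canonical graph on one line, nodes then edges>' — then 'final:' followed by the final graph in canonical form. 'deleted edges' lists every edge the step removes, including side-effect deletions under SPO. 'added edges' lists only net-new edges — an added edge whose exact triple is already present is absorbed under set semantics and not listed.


step 1: rule r1; match: 0->0, 1->12, 2->2; deleted nodes 12; deleted edges (0,12,1); added nodes (none); added edges (0,2,1); result: nodes: 0:m2, 2:m3, 4:m2, 5:m2, 8:m2, 14:m3, 15:m2 edges: (0,2,1); (0,8,2); (2,4,1); (2,14,1); (8,5,1); (14,8,2); (15,0,1)
step 2: rule r1; match: 0->0, 1->2, 2->14; deleted nodes 2; deleted edges (0,2,1); (2,4,1); (2,14,1); added nodes (none); added edges (0,14,1); result: nodes: 0:m2, 4:m2, 5:m2, 8:m2, 14:m3, 15:m2 edges: (0,8,2); (0,14,1); (8,5,1); (14,8,2); (15,0,1)
final:
nodes: 0:m2, 4:m2, 5:m2, 8:m2, 14:m3, 15:m2
edges: (0,8,2); (0,14,1); (8,5,1); (14,8,2); (15,0,1)


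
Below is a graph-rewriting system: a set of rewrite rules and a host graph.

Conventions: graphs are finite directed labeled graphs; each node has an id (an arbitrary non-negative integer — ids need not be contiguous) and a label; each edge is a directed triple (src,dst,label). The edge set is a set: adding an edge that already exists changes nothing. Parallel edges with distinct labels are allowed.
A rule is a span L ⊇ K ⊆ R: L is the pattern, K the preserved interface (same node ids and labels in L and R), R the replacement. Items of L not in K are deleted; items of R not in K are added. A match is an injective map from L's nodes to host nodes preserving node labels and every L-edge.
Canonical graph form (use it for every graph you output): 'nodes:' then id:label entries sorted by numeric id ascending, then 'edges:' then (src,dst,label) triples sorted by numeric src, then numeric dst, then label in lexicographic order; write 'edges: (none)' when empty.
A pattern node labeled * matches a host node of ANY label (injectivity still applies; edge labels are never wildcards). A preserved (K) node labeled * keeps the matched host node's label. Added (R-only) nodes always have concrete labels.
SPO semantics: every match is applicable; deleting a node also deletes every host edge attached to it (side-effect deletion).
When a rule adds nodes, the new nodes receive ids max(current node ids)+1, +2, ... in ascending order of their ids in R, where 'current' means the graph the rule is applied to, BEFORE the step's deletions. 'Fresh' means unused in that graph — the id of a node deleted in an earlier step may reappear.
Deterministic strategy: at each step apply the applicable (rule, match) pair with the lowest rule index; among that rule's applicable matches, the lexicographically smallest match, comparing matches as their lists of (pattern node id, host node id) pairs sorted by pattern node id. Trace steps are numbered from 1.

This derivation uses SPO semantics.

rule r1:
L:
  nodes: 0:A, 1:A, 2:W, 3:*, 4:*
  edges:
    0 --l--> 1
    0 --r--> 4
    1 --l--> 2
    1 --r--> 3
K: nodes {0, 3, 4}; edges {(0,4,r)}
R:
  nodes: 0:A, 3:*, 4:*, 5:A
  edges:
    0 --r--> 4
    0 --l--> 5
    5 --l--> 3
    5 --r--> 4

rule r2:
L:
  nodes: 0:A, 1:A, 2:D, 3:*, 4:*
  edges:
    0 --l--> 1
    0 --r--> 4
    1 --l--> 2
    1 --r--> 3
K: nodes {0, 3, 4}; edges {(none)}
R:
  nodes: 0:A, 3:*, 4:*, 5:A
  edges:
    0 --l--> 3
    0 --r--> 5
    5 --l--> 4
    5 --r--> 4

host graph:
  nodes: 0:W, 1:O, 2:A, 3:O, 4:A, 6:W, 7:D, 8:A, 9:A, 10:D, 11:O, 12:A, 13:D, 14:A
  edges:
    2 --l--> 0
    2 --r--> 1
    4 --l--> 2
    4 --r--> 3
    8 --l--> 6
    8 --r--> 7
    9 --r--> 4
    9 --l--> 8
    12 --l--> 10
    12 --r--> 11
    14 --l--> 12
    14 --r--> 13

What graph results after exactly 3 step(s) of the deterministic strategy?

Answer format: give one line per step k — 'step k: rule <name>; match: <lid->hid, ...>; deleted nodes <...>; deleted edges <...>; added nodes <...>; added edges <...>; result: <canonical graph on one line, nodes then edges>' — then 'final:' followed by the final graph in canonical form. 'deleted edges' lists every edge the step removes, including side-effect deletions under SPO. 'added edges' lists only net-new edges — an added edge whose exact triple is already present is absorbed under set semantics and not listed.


step 1: rule r1; match: 0->4, 1->2, 2->0, 3->1, 4->3; deleted nodes 0, 2; deleted edges (2,0,l); (2,1,r); (4,2,l); added nodes 15; added edges (4,15,l); (15,1,l); (15,3,r); result: nodes: 1:O, 3:O, 4:A, 6:W, 7:D, 8:A, 9:A, 10:D, 11:O, 12:A, 13:D, 14:A, 15:A edges: (4,3,r); (4,15,l); (8,6,l); (8,7,r); (9,4,r); (9,8,l); (12,10,l); (12,11,r); (14,12,l); (14,13,r); (15,1,l); (15,3,r)
step 2: rule r1; match: 0->9, 1->8, 2->6, 3->7, 4->4; deleted nodes 6, 8; deleted edges (8,6,l); (8,7,r); (9,8,l); added nodes 16; added edges (9,16,l); (16,4,r); (16,7,l); result: nodes: 1:O, 3:O, 4:A, 7:D, 9:A, 10:D, 11:O, 12:A, 13:D, 14:A, 15:A, 16:A edges: (4,3,r); (4,15,l); (9,4,r); (9,16,l); (12,10,l); (12,11,r); (14,12,l); (14,13,r); (15,1,l); (15,3,r); (16,4,r); (16,7,l)
step 3: rule r2; match: 0->14, 1->12, 2->10, 3->11, 4->13; deleted nodes 10, 12; deleted edges (12,10,l); (12,11,r); (14,12,l); (14,13,r); added nodes 17; added edges (14,11,l); (14,17,r); (17,13,l); (17,13,r); result: nodes: 1:O, 3:O, 4:A, 7:D, 9:A, 11:O, 13:D, 14:A, 15:A, 16:A, 17:A edges: (4,3,r); (4,15,l); (9,4,r); (9,16,l); (14,11,l); (14,17,r); (15,1,l); (15,3,r); (16,4,r); (16,7,l); (17,13,l); (17,13,r)
final:
nodes: 1:O, 3:O, 4:A, 7:D, 9:A, 11:O, 13:D, 14:A, 15:A, 16:A, 17:A
edges: (4,3,r); (4,15,l); (9,4,r); (9,16,l); (14,11,l); (14,17,r); (15,1,l); (15,3,r); (16,4,r); (16,7,l); (17,13,l); (17,13,r)


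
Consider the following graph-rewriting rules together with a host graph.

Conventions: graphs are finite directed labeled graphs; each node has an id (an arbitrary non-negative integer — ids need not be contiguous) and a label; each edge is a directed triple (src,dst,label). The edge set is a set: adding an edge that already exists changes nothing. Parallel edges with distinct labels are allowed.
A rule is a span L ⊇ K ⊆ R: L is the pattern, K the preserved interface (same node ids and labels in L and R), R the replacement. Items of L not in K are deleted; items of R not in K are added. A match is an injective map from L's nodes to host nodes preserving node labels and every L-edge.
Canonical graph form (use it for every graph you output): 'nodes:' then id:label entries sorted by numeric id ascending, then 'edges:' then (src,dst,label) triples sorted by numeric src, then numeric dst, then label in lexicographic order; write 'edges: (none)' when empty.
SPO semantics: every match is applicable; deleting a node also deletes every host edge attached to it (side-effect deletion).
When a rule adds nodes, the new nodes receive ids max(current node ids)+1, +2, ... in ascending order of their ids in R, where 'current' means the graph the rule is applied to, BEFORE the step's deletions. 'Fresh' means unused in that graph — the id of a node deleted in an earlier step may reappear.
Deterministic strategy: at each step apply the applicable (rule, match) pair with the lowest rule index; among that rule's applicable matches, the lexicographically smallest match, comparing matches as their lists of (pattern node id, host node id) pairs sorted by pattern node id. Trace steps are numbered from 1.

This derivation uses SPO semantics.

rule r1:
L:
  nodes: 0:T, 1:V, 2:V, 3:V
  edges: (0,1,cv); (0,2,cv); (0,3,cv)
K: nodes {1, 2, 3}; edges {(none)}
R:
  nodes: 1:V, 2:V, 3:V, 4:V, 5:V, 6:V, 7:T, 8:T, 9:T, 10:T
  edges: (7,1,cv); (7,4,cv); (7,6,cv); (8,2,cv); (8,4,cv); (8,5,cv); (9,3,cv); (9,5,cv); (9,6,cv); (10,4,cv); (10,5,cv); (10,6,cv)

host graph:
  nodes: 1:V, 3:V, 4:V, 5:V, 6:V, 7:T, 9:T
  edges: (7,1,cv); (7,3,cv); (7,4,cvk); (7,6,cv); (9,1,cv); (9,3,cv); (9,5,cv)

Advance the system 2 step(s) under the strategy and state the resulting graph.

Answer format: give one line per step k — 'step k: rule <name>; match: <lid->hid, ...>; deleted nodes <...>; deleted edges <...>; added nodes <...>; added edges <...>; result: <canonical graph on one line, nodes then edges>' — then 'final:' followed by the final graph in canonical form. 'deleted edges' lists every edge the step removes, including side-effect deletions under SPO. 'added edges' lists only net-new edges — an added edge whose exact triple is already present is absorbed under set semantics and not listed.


step 1: rule r1; match: 0->7, 1->1, 2->3, 3->6; deleted nodes 7; deleted edges (7,1,cv); (7,3,cv); (7,4,cvk); (7,6,cv); added nodes 10, 11, 12, 13, 14, 15, 16; added edges (13,1,cv); (13,10,cv); (13,12,cv); (14,3,cv); (14,10,cv); (14,11,cv); (15,6,cv); (15,11,cv); (15,12,cv); (16,10,cv); (16,11,cv); (16,12,cv); result: nodes: 1:V, 3:V, 4:V, 5:V, 6:V, 9:T, 10:V, 11:V, 12:V, 13:T, 14:T, 15:T, 16:T edges: (9,1,cv); (9,3,cv); (9,5,cv); (13,1,cv); (13,10,cv); (13,12,cv); (14,3,cv); (14,10,cv); (14,11,cv); (15,6,cv); (15,11,cv); (15,12,cv); (16,10,cv); (16,11,cv); (16,12,cv)
step 2: rule r1; match: 0->9, 1->1, 2->3, 3->5; deleted nodes 9; deleted edges (9,1,cv); (9,3,cv); (9,5,cv); added nodes 17, 18, 19, 20, 21, 22, 23; added edges (20,1,cv); (20,17,cv); (20,19,cv); (21,3,cv); (21,17,cv); (21,18,cv); (22,5,cv); (22,18,cv); (22,19,cv); (23,17,cv); (23,18,cv); (23,19,cv); result: nodes: 1:V, 3:V, 4:V, 5:V, 6:V, 10:V, 11:V, 12:V, 13:T, 14:T, 15:T, 16:T, 17:V, 18:V, 19:V, 20:T, 21:T, 22:T, 23:T edges: (13,1,cv); (13,10,cv); (13,12,cv); (14,3,cv); (14,10,cv); (14,11,cv); (15,6,cv); (15,11,cv); (15,12,cv); (16,10,cv); (16,11,cv); (16,12,cv); (20,1,cv); (20,17,cv); (20,19,cv); (21,3,cv); (21,17,cv); (21,18,cv); (22,5,cv); (22,18,cv); (22,19,cv); (23,17,cv); (23,18,cv); (23,19,cv)
final:
nodes: 1:V, 3:V, 4:V, 5:V, 6:V, 10:V, 11:V, 12:V, 13:T, 14:T, 15:T, 16:T, 17:V, 18:V, 19:V, 20:T, 21:T, 22:T, 23:T
edges: (13,1,cv); (13,10,cv); (13,12,cv); (14,3,cv); (14,10,cv); (14,11,cv); (15,6,cv); (15,11,cv); (15,12,cv); (16,10,cv); (16,11,cv); (16,12,cv); (20,1,cv); (20,17,cv); (20,19,cv); (21,3,cv); (21,17,cv); (21,18,cv); (22,5,cv); (22,18,cv); (22,19,cv); (23,17,cv); (23,18,cv); (23,19,cv)


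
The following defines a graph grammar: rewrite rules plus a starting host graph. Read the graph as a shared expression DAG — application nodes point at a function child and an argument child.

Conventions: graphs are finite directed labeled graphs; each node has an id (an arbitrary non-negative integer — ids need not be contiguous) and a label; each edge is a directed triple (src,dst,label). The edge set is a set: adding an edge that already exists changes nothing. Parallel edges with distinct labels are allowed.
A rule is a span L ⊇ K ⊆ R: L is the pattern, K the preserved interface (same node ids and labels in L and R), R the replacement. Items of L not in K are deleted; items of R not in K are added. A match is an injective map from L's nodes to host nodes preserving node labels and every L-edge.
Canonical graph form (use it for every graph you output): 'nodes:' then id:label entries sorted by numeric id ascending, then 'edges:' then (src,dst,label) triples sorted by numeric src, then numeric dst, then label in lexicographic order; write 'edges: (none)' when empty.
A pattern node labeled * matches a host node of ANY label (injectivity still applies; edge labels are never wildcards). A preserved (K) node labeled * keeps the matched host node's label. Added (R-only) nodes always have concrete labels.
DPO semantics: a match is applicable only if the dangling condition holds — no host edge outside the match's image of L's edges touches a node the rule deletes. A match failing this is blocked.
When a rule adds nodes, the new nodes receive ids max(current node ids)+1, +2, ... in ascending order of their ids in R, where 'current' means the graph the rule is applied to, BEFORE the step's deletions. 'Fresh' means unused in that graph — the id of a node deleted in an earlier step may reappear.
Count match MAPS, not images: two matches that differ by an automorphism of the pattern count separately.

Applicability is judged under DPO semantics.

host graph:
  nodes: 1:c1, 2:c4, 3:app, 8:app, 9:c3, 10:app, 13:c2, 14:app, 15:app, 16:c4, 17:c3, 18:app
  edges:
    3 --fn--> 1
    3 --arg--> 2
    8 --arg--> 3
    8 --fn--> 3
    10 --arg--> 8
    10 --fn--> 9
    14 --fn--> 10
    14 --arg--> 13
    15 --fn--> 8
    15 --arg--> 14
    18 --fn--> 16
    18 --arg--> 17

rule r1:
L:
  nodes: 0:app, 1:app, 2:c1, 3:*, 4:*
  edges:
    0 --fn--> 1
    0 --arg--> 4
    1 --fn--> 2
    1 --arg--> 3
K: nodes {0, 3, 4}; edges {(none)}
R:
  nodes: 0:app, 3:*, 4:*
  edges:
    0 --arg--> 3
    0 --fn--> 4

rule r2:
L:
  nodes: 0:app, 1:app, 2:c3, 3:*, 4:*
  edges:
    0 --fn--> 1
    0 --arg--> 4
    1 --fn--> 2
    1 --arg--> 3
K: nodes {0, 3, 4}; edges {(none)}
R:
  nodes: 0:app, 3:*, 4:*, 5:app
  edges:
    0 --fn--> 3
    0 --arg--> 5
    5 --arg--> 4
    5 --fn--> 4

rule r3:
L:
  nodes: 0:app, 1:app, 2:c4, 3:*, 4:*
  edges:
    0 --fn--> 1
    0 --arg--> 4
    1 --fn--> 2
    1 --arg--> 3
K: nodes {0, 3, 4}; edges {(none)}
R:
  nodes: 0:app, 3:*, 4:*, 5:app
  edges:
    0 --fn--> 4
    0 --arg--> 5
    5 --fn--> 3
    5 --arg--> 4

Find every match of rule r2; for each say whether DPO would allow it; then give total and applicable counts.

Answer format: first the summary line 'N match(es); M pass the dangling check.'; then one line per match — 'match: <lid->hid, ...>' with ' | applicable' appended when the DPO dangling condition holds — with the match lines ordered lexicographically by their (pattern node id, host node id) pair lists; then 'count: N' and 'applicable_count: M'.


1 match(es); 1 pass the dangling check.
match: 0->14, 1->10, 2->9, 3->8, 4->13 | applicable
count: 1
applicable_count: 1


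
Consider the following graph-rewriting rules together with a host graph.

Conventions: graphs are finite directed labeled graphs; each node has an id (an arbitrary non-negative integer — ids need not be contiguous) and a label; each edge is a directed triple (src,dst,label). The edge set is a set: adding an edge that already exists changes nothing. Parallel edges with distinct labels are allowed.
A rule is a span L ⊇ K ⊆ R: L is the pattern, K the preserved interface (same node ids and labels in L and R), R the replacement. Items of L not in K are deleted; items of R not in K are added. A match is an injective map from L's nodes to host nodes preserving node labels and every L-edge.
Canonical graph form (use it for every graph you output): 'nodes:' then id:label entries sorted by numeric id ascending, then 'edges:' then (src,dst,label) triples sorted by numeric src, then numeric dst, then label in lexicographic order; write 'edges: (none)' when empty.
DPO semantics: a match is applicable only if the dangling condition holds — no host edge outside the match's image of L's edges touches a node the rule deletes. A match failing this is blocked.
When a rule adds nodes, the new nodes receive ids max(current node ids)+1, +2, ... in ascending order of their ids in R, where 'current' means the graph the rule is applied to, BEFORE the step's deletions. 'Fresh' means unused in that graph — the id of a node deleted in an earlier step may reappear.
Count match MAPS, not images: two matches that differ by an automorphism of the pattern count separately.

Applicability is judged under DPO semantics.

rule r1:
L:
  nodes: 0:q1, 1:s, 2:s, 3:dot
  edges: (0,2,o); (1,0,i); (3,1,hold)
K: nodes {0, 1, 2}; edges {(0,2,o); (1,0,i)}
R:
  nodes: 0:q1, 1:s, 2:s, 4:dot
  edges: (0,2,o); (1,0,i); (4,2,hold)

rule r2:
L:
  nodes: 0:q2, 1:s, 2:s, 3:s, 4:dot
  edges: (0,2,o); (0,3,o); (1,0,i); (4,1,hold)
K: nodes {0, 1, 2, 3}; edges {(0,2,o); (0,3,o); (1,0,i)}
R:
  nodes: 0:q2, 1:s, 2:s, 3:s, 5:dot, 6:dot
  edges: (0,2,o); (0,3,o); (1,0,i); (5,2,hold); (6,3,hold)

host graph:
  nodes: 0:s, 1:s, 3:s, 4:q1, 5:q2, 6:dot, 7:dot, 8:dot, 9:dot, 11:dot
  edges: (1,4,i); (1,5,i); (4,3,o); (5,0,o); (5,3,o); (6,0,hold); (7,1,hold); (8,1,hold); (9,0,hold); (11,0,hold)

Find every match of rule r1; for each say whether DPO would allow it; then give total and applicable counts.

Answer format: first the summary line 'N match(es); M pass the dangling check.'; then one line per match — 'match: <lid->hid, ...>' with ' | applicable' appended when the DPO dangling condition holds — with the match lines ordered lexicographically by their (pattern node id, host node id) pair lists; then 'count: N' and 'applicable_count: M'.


2 match(es); 2 pass the dangling check.
match: 0->4, 1->1, 2->3, 3->7 | applicable
match: 0->4, 1->1, 2->3, 3->8 | applicable
count: 2
applicable_count: 2


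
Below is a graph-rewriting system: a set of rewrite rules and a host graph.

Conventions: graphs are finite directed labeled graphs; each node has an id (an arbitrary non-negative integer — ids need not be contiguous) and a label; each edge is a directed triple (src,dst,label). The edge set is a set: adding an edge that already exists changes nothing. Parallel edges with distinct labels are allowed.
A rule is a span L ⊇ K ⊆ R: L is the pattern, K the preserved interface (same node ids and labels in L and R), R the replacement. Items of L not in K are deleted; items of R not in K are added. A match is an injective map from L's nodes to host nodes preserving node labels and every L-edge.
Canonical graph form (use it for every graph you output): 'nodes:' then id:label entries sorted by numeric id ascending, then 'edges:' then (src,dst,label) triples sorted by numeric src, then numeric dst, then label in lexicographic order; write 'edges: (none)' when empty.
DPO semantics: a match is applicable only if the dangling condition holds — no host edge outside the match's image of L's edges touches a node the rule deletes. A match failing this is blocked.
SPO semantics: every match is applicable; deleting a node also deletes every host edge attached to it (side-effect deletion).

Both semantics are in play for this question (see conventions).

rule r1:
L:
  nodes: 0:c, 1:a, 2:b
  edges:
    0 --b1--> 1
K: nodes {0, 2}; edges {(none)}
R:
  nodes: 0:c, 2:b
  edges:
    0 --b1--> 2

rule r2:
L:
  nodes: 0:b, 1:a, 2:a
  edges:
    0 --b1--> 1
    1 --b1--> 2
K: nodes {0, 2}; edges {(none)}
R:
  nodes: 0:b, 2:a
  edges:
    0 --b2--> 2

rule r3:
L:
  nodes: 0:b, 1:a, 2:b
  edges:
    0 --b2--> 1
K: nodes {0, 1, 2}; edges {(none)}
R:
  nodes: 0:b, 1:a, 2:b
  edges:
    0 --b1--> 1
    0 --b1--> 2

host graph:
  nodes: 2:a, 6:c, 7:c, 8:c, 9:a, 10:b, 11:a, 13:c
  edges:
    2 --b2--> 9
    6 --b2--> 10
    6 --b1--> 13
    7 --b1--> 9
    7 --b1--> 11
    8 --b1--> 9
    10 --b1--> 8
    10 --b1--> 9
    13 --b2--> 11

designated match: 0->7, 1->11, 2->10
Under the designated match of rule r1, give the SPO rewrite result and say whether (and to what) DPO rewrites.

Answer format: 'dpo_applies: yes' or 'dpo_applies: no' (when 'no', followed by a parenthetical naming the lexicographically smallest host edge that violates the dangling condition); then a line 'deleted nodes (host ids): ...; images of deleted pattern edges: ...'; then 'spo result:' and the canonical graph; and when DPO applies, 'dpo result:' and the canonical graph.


dpo_applies: no
(the rule deletes node 11, which keeps host edge (13,11,b2) outside the match image — the dangling condition fails, DPO blocks; SPO proceeds and side-deletes such edges)
deleted nodes (host ids): 11; images of deleted pattern edges: (7,11,b1)
spo result:
nodes: 2:a, 6:c, 7:c, 8:c, 9:a, 10:b, 13:c
edges: (2,9,b2); (6,10,b2); (6,13,b1); (7,9,b1); (7,10,b1); (8,9,b1); (10,8,b1); (10,9,b1)


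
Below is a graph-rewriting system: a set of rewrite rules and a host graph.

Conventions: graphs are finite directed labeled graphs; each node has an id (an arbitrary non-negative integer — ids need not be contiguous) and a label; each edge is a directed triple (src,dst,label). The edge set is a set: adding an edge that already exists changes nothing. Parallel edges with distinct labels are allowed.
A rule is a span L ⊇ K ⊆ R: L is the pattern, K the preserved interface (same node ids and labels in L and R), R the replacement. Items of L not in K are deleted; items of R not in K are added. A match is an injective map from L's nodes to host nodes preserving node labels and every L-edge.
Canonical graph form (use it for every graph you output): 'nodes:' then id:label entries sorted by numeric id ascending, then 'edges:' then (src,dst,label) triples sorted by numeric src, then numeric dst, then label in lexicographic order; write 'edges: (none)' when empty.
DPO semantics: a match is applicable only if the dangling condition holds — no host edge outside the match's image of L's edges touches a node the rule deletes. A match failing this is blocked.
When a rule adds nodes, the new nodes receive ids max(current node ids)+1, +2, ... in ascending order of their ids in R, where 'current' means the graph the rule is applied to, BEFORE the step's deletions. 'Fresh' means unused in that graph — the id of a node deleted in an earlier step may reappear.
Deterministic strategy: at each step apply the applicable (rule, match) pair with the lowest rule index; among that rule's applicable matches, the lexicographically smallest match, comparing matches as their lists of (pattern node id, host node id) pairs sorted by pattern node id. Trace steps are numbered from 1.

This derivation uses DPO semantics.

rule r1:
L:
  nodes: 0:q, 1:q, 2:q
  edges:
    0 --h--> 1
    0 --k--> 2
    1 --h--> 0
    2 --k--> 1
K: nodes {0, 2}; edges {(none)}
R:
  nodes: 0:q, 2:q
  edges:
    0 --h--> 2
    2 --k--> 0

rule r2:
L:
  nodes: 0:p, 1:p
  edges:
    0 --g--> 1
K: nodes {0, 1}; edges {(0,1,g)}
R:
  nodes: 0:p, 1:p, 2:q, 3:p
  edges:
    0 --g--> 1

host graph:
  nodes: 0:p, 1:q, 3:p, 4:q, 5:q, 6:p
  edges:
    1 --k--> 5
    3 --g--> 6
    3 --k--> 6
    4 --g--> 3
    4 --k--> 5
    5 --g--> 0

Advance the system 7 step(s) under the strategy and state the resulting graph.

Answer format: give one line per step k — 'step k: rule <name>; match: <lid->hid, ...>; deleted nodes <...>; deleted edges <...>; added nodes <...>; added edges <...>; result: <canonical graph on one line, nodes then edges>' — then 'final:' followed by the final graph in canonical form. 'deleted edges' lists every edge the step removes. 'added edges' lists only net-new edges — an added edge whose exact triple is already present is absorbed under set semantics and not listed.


step 1: rule r2; match: 0->3, 1->6; deleted nodes (none); deleted edges (none); added nodes 7, 8; added edges (none); result: nodes: 0:p, 1:q, 3:p, 4:q, 5:q, 6:p, 7:q, 8:p edges: (1,5,k); (3,6,g); (3,6,k); (4,3,g); (4,5,k); (5,0,g)
step 2: rule r2; match: 0->3, 1->6; deleted nodes (none); deleted edges (none); added nodes 9, 10; added edges (none); result: nodes: 0:p, 1:q, 3:p, 4:q, 5:q, 6:p, 7:q, 8:p, 9:q, 10:p edges: (1,5,k); (3,6,g); (3,6,k); (4,3,g); (4,5,k); (5,0,g)
step 3: rule r2; match: 0->3, 1->6; deleted nodes (none); deleted edges (none); added nodes 11, 12; added edges (none); result: nodes: 0:p, 1:q, 3:p, 4:q, 5:q, 6:p, 7:q, 8:p, 9:q, 10:p, 11:q, 12:p edges: (1,5,k); (3,6,g); (3,6,k); (4,3,g); (4,5,k); (5,0,g)
step 4: rule r2; match: 0->3, 1->6; deleted nodes (none); deleted edges (none); added nodes 13, 14; added edges (none); result: nodes: 0:p, 1:q, 3:p, 4:q, 5:q, 6:p, 7:q, 8:p, 9:q, 10:p, 11:q, 12:p, 13:q, 14:p edges: (1,5,k); (3,6,g); (3,6,k); (4,3,g); (4,5,k); (5,0,g)
step 5: rule r2; match: 0->3, 1->6; deleted nodes (none); deleted edges (none); added nodes 15, 16; added edges (none); result: nodes: 0:p, 1:q, 3:p, 4:q, 5:q, 6:p, 7:q, 8:p, 9:q, 10:p, 11:q, 12:p, 13:q, 14:p, 15:q, 16:p edges: (1,5,k); (3,6,g); (3,6,k); (4,3,g); (4,5,k); (5,0,g)
step 6: rule r2; match: 0->3, 1->6; deleted nodes (none); deleted edges (none); added nodes 17, 18; added edges (none); result: nodes: 0:p, 1:q, 3:p, 4:q, 5:q, 6:p, 7:q, 8:p, 9:q, 10:p, 11:q, 12:p, 13:q, 14:p, 15:q, 16:p, 17:q, 18:p edges: (1,5,k); (3,6,g); (3,6,k); (4,3,g); (4,5,k); (5,0,g)
step 7: rule r2; match: 0->3, 1->6; deleted nodes (none); deleted edges (none); added nodes 19, 20; added edges (none); result: nodes: 0:p, 1:q, 3:p, 4:q, 5:q, 6:p, 7:q, 8:p, 9:q, 10:p, 11:q, 12:p, 13:q, 14:p, 15:q, 16:p, 17:q, 18:p, 19:q, 20:p edges: (1,5,k); (3,6,g); (3,6,k); (4,3,g); (4,5,k); (5,0,g)
final:
nodes: 0:p, 1:q, 3:p, 4:q, 5:q, 6:p, 7:q, 8:p, 9:q, 10:p, 11:q, 12:p, 13:q, 14:p, 15:q, 16:p, 17:q, 18:p, 19:q, 20:p
edges: (1,5,k); (3,6,g); (3,6,k); (4,3,g); (4,5,k); (5,0,g)


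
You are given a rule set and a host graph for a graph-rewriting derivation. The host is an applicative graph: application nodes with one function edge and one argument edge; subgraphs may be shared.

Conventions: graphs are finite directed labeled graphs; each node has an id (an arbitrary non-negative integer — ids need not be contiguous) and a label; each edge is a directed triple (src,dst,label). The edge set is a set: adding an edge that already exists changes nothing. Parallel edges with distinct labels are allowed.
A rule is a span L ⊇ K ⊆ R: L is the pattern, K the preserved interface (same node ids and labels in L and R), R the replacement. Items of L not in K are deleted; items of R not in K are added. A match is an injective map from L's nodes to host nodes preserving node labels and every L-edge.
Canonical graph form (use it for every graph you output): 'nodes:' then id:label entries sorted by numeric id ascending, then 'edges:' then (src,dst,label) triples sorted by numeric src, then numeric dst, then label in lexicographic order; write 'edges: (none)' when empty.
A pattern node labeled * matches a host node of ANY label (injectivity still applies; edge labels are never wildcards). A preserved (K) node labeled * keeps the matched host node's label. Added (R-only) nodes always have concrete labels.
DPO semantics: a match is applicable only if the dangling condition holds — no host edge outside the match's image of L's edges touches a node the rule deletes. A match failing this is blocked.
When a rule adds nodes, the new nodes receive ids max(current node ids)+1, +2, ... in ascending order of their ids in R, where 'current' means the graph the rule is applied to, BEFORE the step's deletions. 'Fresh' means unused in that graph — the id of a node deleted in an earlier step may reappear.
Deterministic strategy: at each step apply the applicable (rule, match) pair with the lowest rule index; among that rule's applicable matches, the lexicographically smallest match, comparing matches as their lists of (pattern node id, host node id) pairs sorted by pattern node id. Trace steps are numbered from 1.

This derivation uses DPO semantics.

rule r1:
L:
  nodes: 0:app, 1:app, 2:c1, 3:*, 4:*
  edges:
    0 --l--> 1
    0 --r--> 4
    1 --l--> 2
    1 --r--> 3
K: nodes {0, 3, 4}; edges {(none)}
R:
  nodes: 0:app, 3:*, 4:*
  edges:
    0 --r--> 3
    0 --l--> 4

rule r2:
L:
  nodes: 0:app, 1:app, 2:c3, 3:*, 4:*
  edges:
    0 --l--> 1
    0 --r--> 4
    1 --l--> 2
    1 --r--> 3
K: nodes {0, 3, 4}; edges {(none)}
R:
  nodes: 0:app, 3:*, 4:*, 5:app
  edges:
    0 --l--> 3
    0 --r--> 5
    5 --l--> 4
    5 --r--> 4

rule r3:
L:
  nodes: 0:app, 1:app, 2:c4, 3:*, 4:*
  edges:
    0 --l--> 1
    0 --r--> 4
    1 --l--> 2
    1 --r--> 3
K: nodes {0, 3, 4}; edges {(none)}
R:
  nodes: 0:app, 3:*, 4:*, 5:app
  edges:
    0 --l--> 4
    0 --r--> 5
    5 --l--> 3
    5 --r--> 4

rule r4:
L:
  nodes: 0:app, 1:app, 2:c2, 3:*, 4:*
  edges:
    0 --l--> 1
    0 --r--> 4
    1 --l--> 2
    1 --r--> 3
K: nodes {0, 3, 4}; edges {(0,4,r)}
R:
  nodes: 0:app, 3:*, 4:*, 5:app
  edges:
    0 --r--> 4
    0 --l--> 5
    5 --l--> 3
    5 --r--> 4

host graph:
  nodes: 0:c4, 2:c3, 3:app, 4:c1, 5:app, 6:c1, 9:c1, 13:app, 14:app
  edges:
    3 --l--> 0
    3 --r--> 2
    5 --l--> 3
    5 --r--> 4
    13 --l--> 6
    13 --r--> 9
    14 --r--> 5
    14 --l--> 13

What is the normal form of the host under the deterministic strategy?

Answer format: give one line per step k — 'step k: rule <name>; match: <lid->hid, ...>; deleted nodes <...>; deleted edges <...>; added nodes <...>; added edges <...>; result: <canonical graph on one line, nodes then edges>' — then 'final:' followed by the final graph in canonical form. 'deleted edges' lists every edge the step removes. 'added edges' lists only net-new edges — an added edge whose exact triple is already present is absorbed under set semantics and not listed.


step 1: rule r1; match: 0->14, 1->13, 2->6, 3->9, 4->5; deleted nodes 6, 13; deleted edges (13,6,l); (13,9,r); (14,5,r); (14,13,l); added nodes (none); added edges (14,5,l); (14,9,r); result: nodes: 0:c4, 2:c3, 3:app, 4:c1, 5:app, 9:c1, 14:app edges: (3,0,l); (3,2,r); (5,3,l); (5,4,r); (14,5,l); (14,9,r)
step 2: rule r3; match: 0->5, 1->3, 2->0, 3->2, 4->4; deleted nodes 0, 3; deleted edges (3,0,l); (3,2,r); (5,3,l); (5,4,r); added nodes 15; added edges (5,4,l); (5,15,r); (15,2,l); (15,4,r); result: nodes: 2:c3, 4:c1, 5:app, 9:c1, 14:app, 15:app edges: (5,4,l); (5,15,r); (14,5,l); (14,9,r); (15,2,l); (15,4,r)
final:
nodes: 2:c3, 4:c1, 5:app, 9:c1, 14:app, 15:app
edges: (5,4,l); (5,15,r); (14,5,l); (14,9,r); (15,2,l); (15,4,r)


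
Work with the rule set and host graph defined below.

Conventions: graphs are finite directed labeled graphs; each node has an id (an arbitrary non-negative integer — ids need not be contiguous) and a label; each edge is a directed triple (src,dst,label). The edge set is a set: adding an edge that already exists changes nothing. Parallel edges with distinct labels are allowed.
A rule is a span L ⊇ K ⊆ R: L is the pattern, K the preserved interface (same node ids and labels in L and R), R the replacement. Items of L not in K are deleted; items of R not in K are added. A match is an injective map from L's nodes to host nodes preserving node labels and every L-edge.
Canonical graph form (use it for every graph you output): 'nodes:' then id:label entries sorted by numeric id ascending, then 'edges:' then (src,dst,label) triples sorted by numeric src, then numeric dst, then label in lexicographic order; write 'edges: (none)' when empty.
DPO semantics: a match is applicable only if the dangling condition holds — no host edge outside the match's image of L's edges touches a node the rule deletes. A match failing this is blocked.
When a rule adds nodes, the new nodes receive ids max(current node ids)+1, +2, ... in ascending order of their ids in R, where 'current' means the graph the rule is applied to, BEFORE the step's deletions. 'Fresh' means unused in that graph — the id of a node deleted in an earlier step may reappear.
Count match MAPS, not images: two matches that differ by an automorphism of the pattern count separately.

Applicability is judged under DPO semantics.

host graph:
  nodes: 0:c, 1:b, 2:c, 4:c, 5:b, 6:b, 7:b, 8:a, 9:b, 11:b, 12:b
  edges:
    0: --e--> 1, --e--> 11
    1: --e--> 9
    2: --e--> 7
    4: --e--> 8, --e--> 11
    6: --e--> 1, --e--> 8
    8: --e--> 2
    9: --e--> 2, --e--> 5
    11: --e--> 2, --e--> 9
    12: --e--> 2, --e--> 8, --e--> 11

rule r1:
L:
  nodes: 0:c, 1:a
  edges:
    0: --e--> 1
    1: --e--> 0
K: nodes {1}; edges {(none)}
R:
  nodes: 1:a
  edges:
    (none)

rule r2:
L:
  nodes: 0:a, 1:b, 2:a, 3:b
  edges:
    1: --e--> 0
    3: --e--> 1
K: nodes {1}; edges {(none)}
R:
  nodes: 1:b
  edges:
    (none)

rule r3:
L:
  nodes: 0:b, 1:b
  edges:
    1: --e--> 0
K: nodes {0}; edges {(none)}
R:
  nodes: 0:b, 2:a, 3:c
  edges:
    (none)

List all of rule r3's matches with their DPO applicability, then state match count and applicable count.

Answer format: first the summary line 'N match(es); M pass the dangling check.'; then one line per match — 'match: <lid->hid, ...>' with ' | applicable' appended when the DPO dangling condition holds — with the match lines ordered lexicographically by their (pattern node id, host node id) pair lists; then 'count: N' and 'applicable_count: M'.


5 match(es); 0 pass the dangling check.
match: 0->1, 1->6
match: 0->5, 1->9
match: 0->9, 1->1
match: 0->9, 1->11
match: 0->11, 1->12
count: 5
applicable_count: 0


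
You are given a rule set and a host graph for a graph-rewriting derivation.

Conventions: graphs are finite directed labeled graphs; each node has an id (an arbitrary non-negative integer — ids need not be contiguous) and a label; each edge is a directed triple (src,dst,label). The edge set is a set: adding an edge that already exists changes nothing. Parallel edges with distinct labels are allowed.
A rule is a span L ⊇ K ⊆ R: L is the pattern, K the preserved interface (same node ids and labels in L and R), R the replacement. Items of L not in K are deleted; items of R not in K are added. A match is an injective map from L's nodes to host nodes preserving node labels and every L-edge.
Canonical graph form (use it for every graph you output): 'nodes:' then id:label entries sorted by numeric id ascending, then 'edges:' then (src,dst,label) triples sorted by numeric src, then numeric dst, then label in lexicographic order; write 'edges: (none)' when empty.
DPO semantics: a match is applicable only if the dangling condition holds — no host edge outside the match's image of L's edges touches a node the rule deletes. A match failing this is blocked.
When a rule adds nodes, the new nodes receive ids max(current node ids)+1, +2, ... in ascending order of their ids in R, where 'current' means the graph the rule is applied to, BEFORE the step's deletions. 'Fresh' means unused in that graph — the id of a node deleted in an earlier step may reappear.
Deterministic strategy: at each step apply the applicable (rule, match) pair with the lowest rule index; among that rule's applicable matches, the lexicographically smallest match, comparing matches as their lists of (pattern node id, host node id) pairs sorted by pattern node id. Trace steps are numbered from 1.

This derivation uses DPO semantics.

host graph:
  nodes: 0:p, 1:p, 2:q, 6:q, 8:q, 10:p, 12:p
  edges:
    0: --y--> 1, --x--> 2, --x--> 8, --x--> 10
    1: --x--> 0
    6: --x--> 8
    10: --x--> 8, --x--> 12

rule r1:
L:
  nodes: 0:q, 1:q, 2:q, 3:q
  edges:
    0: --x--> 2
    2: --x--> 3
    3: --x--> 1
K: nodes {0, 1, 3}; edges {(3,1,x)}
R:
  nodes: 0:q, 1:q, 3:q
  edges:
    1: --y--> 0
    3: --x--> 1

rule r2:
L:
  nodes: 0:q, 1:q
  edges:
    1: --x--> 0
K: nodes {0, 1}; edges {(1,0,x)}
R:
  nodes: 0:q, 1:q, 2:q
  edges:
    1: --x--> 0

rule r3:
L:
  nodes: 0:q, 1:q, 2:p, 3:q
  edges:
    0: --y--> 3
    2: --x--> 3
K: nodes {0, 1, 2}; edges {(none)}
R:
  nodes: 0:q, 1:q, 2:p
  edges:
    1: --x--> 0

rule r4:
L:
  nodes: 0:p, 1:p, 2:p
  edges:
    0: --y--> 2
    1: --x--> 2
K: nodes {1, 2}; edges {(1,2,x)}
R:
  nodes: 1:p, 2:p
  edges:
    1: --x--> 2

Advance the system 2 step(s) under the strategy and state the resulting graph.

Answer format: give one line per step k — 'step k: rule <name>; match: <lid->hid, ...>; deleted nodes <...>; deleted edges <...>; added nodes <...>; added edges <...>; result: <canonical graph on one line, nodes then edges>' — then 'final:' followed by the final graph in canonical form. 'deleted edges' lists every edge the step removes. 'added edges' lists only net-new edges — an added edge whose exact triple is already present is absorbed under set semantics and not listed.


step 1: rule r2; match: 0->8, 1->6; deleted nodes (none); deleted edges (none); added nodes 13; added edges (none); result: nodes: 0:p, 1:p, 2:q, 6:q, 8:q, 10:p, 12:p, 13:q edges: (0,1,y); (0,2,x); (0,8,x); (0,10,x); (1,0,x); (6,8,x); (10,8,x); (10,12,x)
step 2: rule r2; match: 0->8, 1->6; deleted nodes (none); deleted edges (none); added nodes 14; added edges (none); result: nodes: 0:p, 1:p, 2:q, 6:q, 8:q, 10:p, 12:p, 13:q, 14:q edges: (0,1,y); (0,2,x); (0,8,x); (0,10,x); (1,0,x); (6,8,x); (10,8,x); (10,12,x)
final:
nodes: 0:p, 1:p, 2:q, 6:q, 8:q, 10:p, 12:p, 13:q, 14:q
edges: (0,1,y); (0,2,x); (0,8,x); (0,10,x); (1,0,x); (6,8,x); (10,8,x); (10,12,x)
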